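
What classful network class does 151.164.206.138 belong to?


First octet: 151
Binary: 10010111
10xxxxxx -> Class B (128-191)
Class B, default mask 255.255.0.0 (/16)


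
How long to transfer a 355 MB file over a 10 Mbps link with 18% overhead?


Effective throughput = 10 * (1 - 18/100) = 8.2 Mbps
File size in Mb = 355 * 8 = 2840 Mb
Time = 2840 / 8.2
Time = 346.3415 seconds


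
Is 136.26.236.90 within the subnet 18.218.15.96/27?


Subnet network: 18.218.15.96
Test IP AND mask: 136.26.236.64
No, 136.26.236.90 is not in 18.218.15.96/27


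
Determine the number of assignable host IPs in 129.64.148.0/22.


Host bits = 32 - 22 = 10
Total addresses = 2^10 = 1024
Usable = total - 2 (network and broadcast)
Usable hosts: 1022


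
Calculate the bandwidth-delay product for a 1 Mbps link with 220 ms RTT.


BDP = bandwidth * RTT
= 1 Mbps * 220 ms
= 1 * 1e6 * 220 / 1000 bits
= 220000 bits
= 27500 bytes
= 26.8555 KB
BDP = 220000 bits (27500 bytes)


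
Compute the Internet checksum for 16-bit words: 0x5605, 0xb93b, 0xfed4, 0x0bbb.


Sum all words (with carry folding):
+ 0x5605 = 0x5605
+ 0xb93b = 0x0f41
+ 0xfed4 = 0x0e16
+ 0x0bbb = 0x19d1
One's complement: ~0x19d1
Checksum = 0xe62e


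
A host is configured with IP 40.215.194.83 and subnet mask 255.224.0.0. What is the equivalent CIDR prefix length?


Binary: 11111111.11100000.00000000.00000000
Count leading 1s
Prefix: /11


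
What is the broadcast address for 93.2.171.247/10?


Network: 93.0.0.0/10
Host bits = 22
Set all host bits to 1:
Broadcast: 93.63.255.255


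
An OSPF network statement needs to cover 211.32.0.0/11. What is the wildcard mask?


Subnet mask: 255.224.0.0
Wildcard = 255.255.255.255 - subnet mask
255 - 255 = 0
255 - 224 = 31
255 - 0 = 255
255 - 0 = 255
Wildcard: 0.31.255.255


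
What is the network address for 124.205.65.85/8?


IP:   01111100.11001101.01000001.01010101
Mask: 11111111.00000000.00000000.00000000
AND operation:
Net:  01111100.00000000.00000000.00000000
Network: 124.0.0.0/8


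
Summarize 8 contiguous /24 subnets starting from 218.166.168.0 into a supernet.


Original prefix: /24
Number of subnets: 8 = 2^3
New prefix = 24 - 3 = 21
Supernet: 218.166.168.0/21


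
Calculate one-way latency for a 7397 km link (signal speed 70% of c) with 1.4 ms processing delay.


Speed = 0.7 * 3e5 km/s = 210000 km/s
Propagation delay = 7397 / 210000 = 0.0352 s = 35.2238 ms
Processing delay = 1.4 ms
Total one-way latency = 36.6238 ms


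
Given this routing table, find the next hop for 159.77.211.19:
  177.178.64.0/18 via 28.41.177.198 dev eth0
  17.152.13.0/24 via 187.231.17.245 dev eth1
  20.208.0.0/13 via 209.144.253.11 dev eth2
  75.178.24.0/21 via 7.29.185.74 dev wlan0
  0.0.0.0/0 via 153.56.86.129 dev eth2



Longest prefix match for 159.77.211.19:
  /18 177.178.64.0: no
  /24 17.152.13.0: no
  /13 20.208.0.0: no
  /21 75.178.24.0: no
  /0 0.0.0.0: MATCH
Selected: next-hop 153.56.86.129 via eth2 (matched /0)


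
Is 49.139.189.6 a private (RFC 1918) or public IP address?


RFC 1918 private ranges:
  10.0.0.0/8 (10.0.0.0 - 10.255.255.255)
  172.16.0.0/12 (172.16.0.0 - 172.31.255.255)
  192.168.0.0/16 (192.168.0.0 - 192.168.255.255)
Public (not in any RFC 1918 range)


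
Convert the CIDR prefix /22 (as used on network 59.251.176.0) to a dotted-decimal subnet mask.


/22 means 22 network bits, 10 host bits
Binary: 11111111111111111111110000000000
Mask: 255.255.252.0


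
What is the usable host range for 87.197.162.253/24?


Network: 87.197.162.0
Broadcast: 87.197.162.255
First usable = network + 1
Last usable = broadcast - 1
Range: 87.197.162.1 to 87.197.162.254


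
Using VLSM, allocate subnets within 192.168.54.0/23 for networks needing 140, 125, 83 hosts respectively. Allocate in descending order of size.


140 hosts -> /24 (254 usable): 192.168.54.0/24
125 hosts -> /25 (126 usable): 192.168.55.0/25
83 hosts -> /25 (126 usable): 192.168.55.128/25
Allocation: 192.168.54.0/24 (140 hosts, 254 usable); 192.168.55.0/25 (125 hosts, 126 usable); 192.168.55.128/25 (83 hosts, 126 usable)


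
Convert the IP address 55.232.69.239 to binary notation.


55 = 00110111
232 = 11101000
69 = 01000101
239 = 11101111
Binary: 00110111.11101000.01000101.11101111


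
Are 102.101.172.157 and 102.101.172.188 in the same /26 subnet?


Mask: 255.255.255.192
102.101.172.157 AND mask = 102.101.172.128
102.101.172.188 AND mask = 102.101.172.128
Yes, same subnet (102.101.172.128)


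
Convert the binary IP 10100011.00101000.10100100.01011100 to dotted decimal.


10100011 = 163
00101000 = 40
10100100 = 164
01011100 = 92
IP: 163.40.164.92


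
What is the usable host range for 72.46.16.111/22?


Network: 72.46.16.0
Broadcast: 72.46.19.255
First usable = network + 1
Last usable = broadcast - 1
Range: 72.46.16.1 to 72.46.19.254


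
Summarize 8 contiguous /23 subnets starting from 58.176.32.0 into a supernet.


Original prefix: /23
Number of subnets: 8 = 2^3
New prefix = 23 - 3 = 20
Supernet: 58.176.32.0/20


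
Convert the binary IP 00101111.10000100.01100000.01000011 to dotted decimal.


00101111 = 47
10000100 = 132
01100000 = 96
01000011 = 67
IP: 47.132.96.67


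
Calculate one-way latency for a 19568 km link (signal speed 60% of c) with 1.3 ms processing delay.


Speed = 0.6 * 3e5 km/s = 180000 km/s
Propagation delay = 19568 / 180000 = 0.1087 s = 108.7111 ms
Processing delay = 1.3 ms
Total one-way latency = 110.0111 ms


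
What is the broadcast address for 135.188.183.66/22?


Network: 135.188.180.0/22
Host bits = 10
Set all host bits to 1:
Broadcast: 135.188.183.255


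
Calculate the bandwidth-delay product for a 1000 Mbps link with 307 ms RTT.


BDP = bandwidth * RTT
= 1000 Mbps * 307 ms
= 1000 * 1e6 * 307 / 1000 bits
= 307000000 bits
= 38375000 bytes
= 37475.5859 KB
BDP = 307000000 bits (38375000 bytes)


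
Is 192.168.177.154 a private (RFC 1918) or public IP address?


RFC 1918 private ranges:
  10.0.0.0/8 (10.0.0.0 - 10.255.255.255)
  172.16.0.0/12 (172.16.0.0 - 172.31.255.255)
  192.168.0.0/16 (192.168.0.0 - 192.168.255.255)
Private (in 192.168.0.0/16)


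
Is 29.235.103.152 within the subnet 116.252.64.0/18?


Subnet network: 116.252.64.0
Test IP AND mask: 29.235.64.0
No, 29.235.103.152 is not in 116.252.64.0/18


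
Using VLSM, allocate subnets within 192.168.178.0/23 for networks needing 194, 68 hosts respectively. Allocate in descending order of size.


194 hosts -> /24 (254 usable): 192.168.178.0/24
68 hosts -> /25 (126 usable): 192.168.179.0/25
Allocation: 192.168.178.0/24 (194 hosts, 254 usable); 192.168.179.0/25 (68 hosts, 126 usable)


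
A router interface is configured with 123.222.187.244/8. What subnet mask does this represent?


/8 means 8 network bits, 24 host bits
Binary: 11111111000000000000000000000000
Mask: 255.0.0.0


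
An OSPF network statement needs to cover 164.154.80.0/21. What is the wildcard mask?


Subnet mask: 255.255.248.0
Wildcard = 255.255.255.255 - subnet mask
255 - 255 = 0
255 - 255 = 0
255 - 248 = 7
255 - 0 = 255
Wildcard: 0.0.7.255


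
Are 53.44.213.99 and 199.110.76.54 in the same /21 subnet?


Mask: 255.255.248.0
53.44.213.99 AND mask = 53.44.208.0
199.110.76.54 AND mask = 199.110.72.0
No, different subnets (53.44.208.0 vs 199.110.72.0)


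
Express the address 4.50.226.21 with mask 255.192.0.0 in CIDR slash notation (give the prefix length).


Binary: 11111111.11000000.00000000.00000000
Count leading 1s
Prefix: /10


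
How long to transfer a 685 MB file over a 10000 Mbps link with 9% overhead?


Effective throughput = 10000 * (1 - 9/100) = 9100 Mbps
File size in Mb = 685 * 8 = 5480 Mb
Time = 5480 / 9100
Time = 0.6022 seconds


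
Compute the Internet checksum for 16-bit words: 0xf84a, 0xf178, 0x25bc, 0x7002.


Sum all words (with carry folding):
+ 0xf84a = 0xf84a
+ 0xf178 = 0xe9c3
+ 0x25bc = 0x0f80
+ 0x7002 = 0x7f82
One's complement: ~0x7f82
Checksum = 0x807d


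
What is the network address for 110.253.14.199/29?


IP:   01101110.11111101.00001110.11000111
Mask: 11111111.11111111.11111111.11111000
AND operation:
Net:  01101110.11111101.00001110.11000000
Network: 110.253.14.192/29


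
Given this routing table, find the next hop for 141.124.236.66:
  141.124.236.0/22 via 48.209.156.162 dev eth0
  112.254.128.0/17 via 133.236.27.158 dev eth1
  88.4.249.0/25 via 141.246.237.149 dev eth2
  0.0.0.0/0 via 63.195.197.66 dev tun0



Longest prefix match for 141.124.236.66:
  /22 141.124.236.0: MATCH
  /17 112.254.128.0: no
  /25 88.4.249.0: no
  /0 0.0.0.0: MATCH
Selected: next-hop 48.209.156.162 via eth0 (matched /22)


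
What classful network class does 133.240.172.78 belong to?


First octet: 133
Binary: 10000101
10xxxxxx -> Class B (128-191)
Class B, default mask 255.255.0.0 (/16)


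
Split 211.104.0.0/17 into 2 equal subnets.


New prefix = 17 + 1 = 18
Each subnet has 16384 addresses
  211.104.0.0/18
  211.104.64.0/18
Subnets: 211.104.0.0/18, 211.104.64.0/18


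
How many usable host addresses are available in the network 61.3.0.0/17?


Host bits = 32 - 17 = 15
Total addresses = 2^15 = 32768
Usable = total - 2 (network and broadcast)
Usable hosts: 32766


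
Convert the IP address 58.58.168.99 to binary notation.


58 = 00111010
58 = 00111010
168 = 10101000
99 = 01100011
Binary: 00111010.00111010.10101000.01100011


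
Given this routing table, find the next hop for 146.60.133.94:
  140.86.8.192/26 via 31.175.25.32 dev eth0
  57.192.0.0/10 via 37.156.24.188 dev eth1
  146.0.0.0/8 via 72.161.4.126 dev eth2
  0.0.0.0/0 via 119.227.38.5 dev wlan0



Longest prefix match for 146.60.133.94:
  /26 140.86.8.192: no
  /10 57.192.0.0: no
  /8 146.0.0.0: MATCH
  /0 0.0.0.0: MATCH
Selected: next-hop 72.161.4.126 via eth2 (matched /8)


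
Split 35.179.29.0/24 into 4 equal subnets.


New prefix = 24 + 2 = 26
Each subnet has 64 addresses
  35.179.29.0/26
  35.179.29.64/26
  35.179.29.128/26
  35.179.29.192/26
Subnets: 35.179.29.0/26, 35.179.29.64/26, 35.179.29.128/26, 35.179.29.192/26


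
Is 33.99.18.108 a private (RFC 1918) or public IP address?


RFC 1918 private ranges:
  10.0.0.0/8 (10.0.0.0 - 10.255.255.255)
  172.16.0.0/12 (172.16.0.0 - 172.31.255.255)
  192.168.0.0/16 (192.168.0.0 - 192.168.255.255)
Public (not in any RFC 1918 range)


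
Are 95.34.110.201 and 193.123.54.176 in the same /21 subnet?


Mask: 255.255.248.0
95.34.110.201 AND mask = 95.34.104.0
193.123.54.176 AND mask = 193.123.48.0
No, different subnets (95.34.104.0 vs 193.123.48.0)


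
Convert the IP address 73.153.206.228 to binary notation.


73 = 01001001
153 = 10011001
206 = 11001110
228 = 11100100
Binary: 01001001.10011001.11001110.11100100


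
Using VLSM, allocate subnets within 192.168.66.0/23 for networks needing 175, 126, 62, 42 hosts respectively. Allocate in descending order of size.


175 hosts -> /24 (254 usable): 192.168.66.0/24
126 hosts -> /25 (126 usable): 192.168.67.0/25
62 hosts -> /26 (62 usable): 192.168.67.128/26
42 hosts -> /26 (62 usable): 192.168.67.192/26
Allocation: 192.168.66.0/24 (175 hosts, 254 usable); 192.168.67.0/25 (126 hosts, 126 usable); 192.168.67.128/26 (62 hosts, 62 usable); 192.168.67.192/26 (42 hosts, 62 usable)


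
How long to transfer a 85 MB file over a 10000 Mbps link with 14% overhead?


Effective throughput = 10000 * (1 - 14/100) = 8600 Mbps
File size in Mb = 85 * 8 = 680 Mb
Time = 680 / 8600
Time = 0.0791 seconds


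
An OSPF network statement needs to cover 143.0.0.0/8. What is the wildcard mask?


Subnet mask: 255.0.0.0
Wildcard = 255.255.255.255 - subnet mask
255 - 255 = 0
255 - 0 = 255
255 - 0 = 255
255 - 0 = 255
Wildcard: 0.255.255.255


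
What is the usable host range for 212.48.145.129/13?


Network: 212.48.0.0
Broadcast: 212.55.255.255
First usable = network + 1
Last usable = broadcast - 1
Range: 212.48.0.1 to 212.55.255.254


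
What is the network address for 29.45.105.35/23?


IP:   00011101.00101101.01101001.00100011
Mask: 11111111.11111111.11111110.00000000
AND operation:
Net:  00011101.00101101.01101000.00000000
Network: 29.45.104.0/23


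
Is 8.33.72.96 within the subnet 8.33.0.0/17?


Subnet network: 8.33.0.0
Test IP AND mask: 8.33.0.0
Yes, 8.33.72.96 is in 8.33.0.0/17


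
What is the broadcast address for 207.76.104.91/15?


Network: 207.76.0.0/15
Host bits = 17
Set all host bits to 1:
Broadcast: 207.77.255.255


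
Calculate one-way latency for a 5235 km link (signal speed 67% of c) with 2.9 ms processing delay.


Speed = 0.67 * 3e5 km/s = 201000 km/s
Propagation delay = 5235 / 201000 = 0.026 s = 26.0448 ms
Processing delay = 2.9 ms
Total one-way latency = 28.9448 ms


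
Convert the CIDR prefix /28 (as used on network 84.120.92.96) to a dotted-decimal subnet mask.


/28 means 28 network bits, 4 host bits
Binary: 11111111111111111111111111110000
Mask: 255.255.255.240


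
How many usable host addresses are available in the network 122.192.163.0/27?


Host bits = 32 - 27 = 5
Total addresses = 2^5 = 32
Usable = total - 2 (network and broadcast)
Usable hosts: 30


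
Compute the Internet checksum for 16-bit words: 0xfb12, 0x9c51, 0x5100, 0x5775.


Sum all words (with carry folding):
+ 0xfb12 = 0xfb12
+ 0x9c51 = 0x9764
+ 0x5100 = 0xe864
+ 0x5775 = 0x3fda
One's complement: ~0x3fda
Checksum = 0xc025


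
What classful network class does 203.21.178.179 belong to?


First octet: 203
Binary: 11001011
110xxxxx -> Class C (192-223)
Class C, default mask 255.255.255.0 (/24)


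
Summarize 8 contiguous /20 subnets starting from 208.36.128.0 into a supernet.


Original prefix: /20
Number of subnets: 8 = 2^3
New prefix = 20 - 3 = 17
Supernet: 208.36.128.0/17


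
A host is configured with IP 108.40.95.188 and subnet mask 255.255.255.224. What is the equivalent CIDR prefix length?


Binary: 11111111.11111111.11111111.11100000
Count leading 1s
Prefix: /27


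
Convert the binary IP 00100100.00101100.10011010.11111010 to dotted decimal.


00100100 = 36
00101100 = 44
10011010 = 154
11111010 = 250
IP: 36.44.154.250


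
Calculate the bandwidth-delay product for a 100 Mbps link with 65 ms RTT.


BDP = bandwidth * RTT
= 100 Mbps * 65 ms
= 100 * 1e6 * 65 / 1000 bits
= 6500000 bits
= 812500 bytes
= 793.457 KB
BDP = 6500000 bits (812500 bytes)


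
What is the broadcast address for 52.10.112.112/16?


Network: 52.10.0.0/16
Host bits = 16
Set all host bits to 1:
Broadcast: 52.10.255.255


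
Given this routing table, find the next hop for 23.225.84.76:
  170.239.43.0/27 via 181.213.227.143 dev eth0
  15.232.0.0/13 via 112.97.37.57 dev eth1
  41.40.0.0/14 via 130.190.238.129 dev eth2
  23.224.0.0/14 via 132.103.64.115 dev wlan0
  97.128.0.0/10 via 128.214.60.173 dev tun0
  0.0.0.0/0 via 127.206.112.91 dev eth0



Longest prefix match for 23.225.84.76:
  /27 170.239.43.0: no
  /13 15.232.0.0: no
  /14 41.40.0.0: no
  /14 23.224.0.0: MATCH
  /10 97.128.0.0: no
  /0 0.0.0.0: MATCH
Selected: next-hop 132.103.64.115 via wlan0 (matched /14)


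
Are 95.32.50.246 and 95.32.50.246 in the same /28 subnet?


Mask: 255.255.255.240
95.32.50.246 AND mask = 95.32.50.240
95.32.50.246 AND mask = 95.32.50.240
Yes, same subnet (95.32.50.240)


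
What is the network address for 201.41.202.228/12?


IP:   11001001.00101001.11001010.11100100
Mask: 11111111.11110000.00000000.00000000
AND operation:
Net:  11001001.00100000.00000000.00000000
Network: 201.32.0.0/12


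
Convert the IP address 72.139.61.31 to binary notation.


72 = 01001000
139 = 10001011
61 = 00111101
31 = 00011111
Binary: 01001000.10001011.00111101.00011111


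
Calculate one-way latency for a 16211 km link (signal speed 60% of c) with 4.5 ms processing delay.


Speed = 0.6 * 3e5 km/s = 180000 km/s
Propagation delay = 16211 / 180000 = 0.0901 s = 90.0611 ms
Processing delay = 4.5 ms
Total one-way latency = 94.5611 ms


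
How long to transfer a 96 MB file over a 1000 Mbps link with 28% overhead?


Effective throughput = 1000 * (1 - 28/100) = 720 Mbps
File size in Mb = 96 * 8 = 768 Mb
Time = 768 / 720
Time = 1.0667 seconds


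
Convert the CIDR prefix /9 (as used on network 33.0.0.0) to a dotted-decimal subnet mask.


/9 means 9 network bits, 23 host bits
Binary: 11111111100000000000000000000000
Mask: 255.128.0.0


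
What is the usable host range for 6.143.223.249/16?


Network: 6.143.0.0
Broadcast: 6.143.255.255
First usable = network + 1
Last usable = broadcast - 1
Range: 6.143.0.1 to 6.143.255.254


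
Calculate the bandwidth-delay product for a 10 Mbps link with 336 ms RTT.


BDP = bandwidth * RTT
= 10 Mbps * 336 ms
= 10 * 1e6 * 336 / 1000 bits
= 3360000 bits
= 420000 bytes
= 410.1562 KB
BDP = 3360000 bits (420000 bytes)


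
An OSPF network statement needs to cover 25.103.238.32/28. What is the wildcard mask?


Subnet mask: 255.255.255.240
Wildcard = 255.255.255.255 - subnet mask
255 - 255 = 0
255 - 255 = 0
255 - 255 = 0
255 - 240 = 15
Wildcard: 0.0.0.15


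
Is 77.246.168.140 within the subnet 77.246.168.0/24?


Subnet network: 77.246.168.0
Test IP AND mask: 77.246.168.0
Yes, 77.246.168.140 is in 77.246.168.0/24


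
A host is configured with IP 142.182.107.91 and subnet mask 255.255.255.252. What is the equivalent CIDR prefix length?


Binary: 11111111.11111111.11111111.11111100
Count leading 1s
Prefix: /30


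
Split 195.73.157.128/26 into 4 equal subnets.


New prefix = 26 + 2 = 28
Each subnet has 16 addresses
  195.73.157.128/28
  195.73.157.144/28
  195.73.157.160/28
  195.73.157.176/28
Subnets: 195.73.157.128/28, 195.73.157.144/28, 195.73.157.160/28, 195.73.157.176/28


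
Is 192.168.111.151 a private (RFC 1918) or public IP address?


RFC 1918 private ranges:
  10.0.0.0/8 (10.0.0.0 - 10.255.255.255)
  172.16.0.0/12 (172.16.0.0 - 172.31.255.255)
  192.168.0.0/16 (192.168.0.0 - 192.168.255.255)
Private (in 192.168.0.0/16)


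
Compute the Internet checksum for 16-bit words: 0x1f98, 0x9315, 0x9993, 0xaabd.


Sum all words (with carry folding):
+ 0x1f98 = 0x1f98
+ 0x9315 = 0xb2ad
+ 0x9993 = 0x4c41
+ 0xaabd = 0xf6fe
One's complement: ~0xf6fe
Checksum = 0x0901


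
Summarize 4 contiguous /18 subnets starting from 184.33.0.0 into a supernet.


Original prefix: /18
Number of subnets: 4 = 2^2
New prefix = 18 - 2 = 16
Supernet: 184.33.0.0/16


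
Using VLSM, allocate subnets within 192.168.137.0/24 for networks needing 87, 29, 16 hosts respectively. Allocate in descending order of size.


87 hosts -> /25 (126 usable): 192.168.137.0/25
29 hosts -> /27 (30 usable): 192.168.137.128/27
16 hosts -> /27 (30 usable): 192.168.137.160/27
Allocation: 192.168.137.0/25 (87 hosts, 126 usable); 192.168.137.128/27 (29 hosts, 30 usable); 192.168.137.160/27 (16 hosts, 30 usable)


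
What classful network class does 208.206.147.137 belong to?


First octet: 208
Binary: 11010000
110xxxxx -> Class C (192-223)
Class C, default mask 255.255.255.0 (/24)


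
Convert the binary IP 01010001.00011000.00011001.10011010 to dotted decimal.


01010001 = 81
00011000 = 24
00011001 = 25
10011010 = 154
IP: 81.24.25.154


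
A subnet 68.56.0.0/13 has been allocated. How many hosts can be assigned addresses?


Host bits = 32 - 13 = 19
Total addresses = 2^19 = 524288
Usable = total - 2 (network and broadcast)
Usable hosts: 524286


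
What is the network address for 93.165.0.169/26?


IP:   01011101.10100101.00000000.10101001
Mask: 11111111.11111111.11111111.11000000
AND operation:
Net:  01011101.10100101.00000000.10000000
Network: 93.165.0.128/26


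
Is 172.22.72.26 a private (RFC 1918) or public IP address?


RFC 1918 private ranges:
  10.0.0.0/8 (10.0.0.0 - 10.255.255.255)
  172.16.0.0/12 (172.16.0.0 - 172.31.255.255)
  192.168.0.0/16 (192.168.0.0 - 192.168.255.255)
Private (in 172.16.0.0/12)


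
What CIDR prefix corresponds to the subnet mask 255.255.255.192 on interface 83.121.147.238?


Binary: 11111111.11111111.11111111.11000000
Count leading 1s
Prefix: /26


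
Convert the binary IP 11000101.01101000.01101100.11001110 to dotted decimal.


11000101 = 197
01101000 = 104
01101100 = 108
11001110 = 206
IP: 197.104.108.206


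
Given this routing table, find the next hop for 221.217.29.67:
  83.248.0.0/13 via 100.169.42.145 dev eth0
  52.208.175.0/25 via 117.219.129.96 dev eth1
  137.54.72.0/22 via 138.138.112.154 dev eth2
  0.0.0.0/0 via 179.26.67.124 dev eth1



Longest prefix match for 221.217.29.67:
  /13 83.248.0.0: no
  /25 52.208.175.0: no
  /22 137.54.72.0: no
  /0 0.0.0.0: MATCH
Selected: next-hop 179.26.67.124 via eth1 (matched /0)


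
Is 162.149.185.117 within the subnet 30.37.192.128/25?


Subnet network: 30.37.192.128
Test IP AND mask: 162.149.185.0
No, 162.149.185.117 is not in 30.37.192.128/25


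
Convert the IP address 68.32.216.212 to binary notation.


68 = 01000100
32 = 00100000
216 = 11011000
212 = 11010100
Binary: 01000100.00100000.11011000.11010100


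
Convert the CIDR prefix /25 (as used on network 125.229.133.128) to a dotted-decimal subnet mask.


/25 means 25 network bits, 7 host bits
Binary: 11111111111111111111111110000000
Mask: 255.255.255.128


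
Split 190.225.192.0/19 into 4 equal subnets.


New prefix = 19 + 2 = 21
Each subnet has 2048 addresses
  190.225.192.0/21
  190.225.200.0/21
  190.225.208.0/21
  190.225.216.0/21
Subnets: 190.225.192.0/21, 190.225.200.0/21, 190.225.208.0/21, 190.225.216.0/21


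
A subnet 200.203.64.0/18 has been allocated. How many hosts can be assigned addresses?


Host bits = 32 - 18 = 14
Total addresses = 2^14 = 16384
Usable = total - 2 (network and broadcast)
Usable hosts: 16382


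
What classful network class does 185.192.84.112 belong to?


First octet: 185
Binary: 10111001
10xxxxxx -> Class B (128-191)
Class B, default mask 255.255.0.0 (/16)


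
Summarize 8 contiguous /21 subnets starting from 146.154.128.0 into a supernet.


Original prefix: /21
Number of subnets: 8 = 2^3
New prefix = 21 - 3 = 18
Supernet: 146.154.128.0/18


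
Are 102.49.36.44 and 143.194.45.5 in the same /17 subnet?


Mask: 255.255.128.0
102.49.36.44 AND mask = 102.49.0.0
143.194.45.5 AND mask = 143.194.0.0
No, different subnets (102.49.0.0 vs 143.194.0.0)


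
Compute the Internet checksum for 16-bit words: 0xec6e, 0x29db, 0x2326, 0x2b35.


Sum all words (with carry folding):
+ 0xec6e = 0xec6e
+ 0x29db = 0x164a
+ 0x2326 = 0x3970
+ 0x2b35 = 0x64a5
One's complement: ~0x64a5
Checksum = 0x9b5a


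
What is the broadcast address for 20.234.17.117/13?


Network: 20.232.0.0/13
Host bits = 19
Set all host bits to 1:
Broadcast: 20.239.255.255


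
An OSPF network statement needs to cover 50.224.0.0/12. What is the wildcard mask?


Subnet mask: 255.240.0.0
Wildcard = 255.255.255.255 - subnet mask
255 - 255 = 0
255 - 240 = 15
255 - 0 = 255
255 - 0 = 255
Wildcard: 0.15.255.255


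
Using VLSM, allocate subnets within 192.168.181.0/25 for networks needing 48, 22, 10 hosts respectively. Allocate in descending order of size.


48 hosts -> /26 (62 usable): 192.168.181.0/26
22 hosts -> /27 (30 usable): 192.168.181.64/27
10 hosts -> /28 (14 usable): 192.168.181.96/28
Allocation: 192.168.181.0/26 (48 hosts, 62 usable); 192.168.181.64/27 (22 hosts, 30 usable); 192.168.181.96/28 (10 hosts, 14 usable)


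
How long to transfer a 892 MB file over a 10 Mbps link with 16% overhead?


Effective throughput = 10 * (1 - 16/100) = 8.4 Mbps
File size in Mb = 892 * 8 = 7136 Mb
Time = 7136 / 8.4
Time = 849.5238 seconds


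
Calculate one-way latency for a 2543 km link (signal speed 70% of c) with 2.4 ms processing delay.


Speed = 0.7 * 3e5 km/s = 210000 km/s
Propagation delay = 2543 / 210000 = 0.0121 s = 12.1095 ms
Processing delay = 2.4 ms
Total one-way latency = 14.5095 ms


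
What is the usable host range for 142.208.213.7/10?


Network: 142.192.0.0
Broadcast: 142.255.255.255
First usable = network + 1
Last usable = broadcast - 1
Range: 142.192.0.1 to 142.255.255.254


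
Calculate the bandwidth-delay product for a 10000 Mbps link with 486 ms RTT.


BDP = bandwidth * RTT
= 10000 Mbps * 486 ms
= 10000 * 1e6 * 486 / 1000 bits
= 4860000000 bits
= 607500000 bytes
= 593261.7188 KB
BDP = 4860000000 bits (607500000 bytes)


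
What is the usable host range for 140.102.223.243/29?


Network: 140.102.223.240
Broadcast: 140.102.223.247
First usable = network + 1
Last usable = broadcast - 1
Range: 140.102.223.241 to 140.102.223.246


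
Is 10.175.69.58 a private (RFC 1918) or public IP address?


RFC 1918 private ranges:
  10.0.0.0/8 (10.0.0.0 - 10.255.255.255)
  172.16.0.0/12 (172.16.0.0 - 172.31.255.255)
  192.168.0.0/16 (192.168.0.0 - 192.168.255.255)
Private (in 10.0.0.0/8)


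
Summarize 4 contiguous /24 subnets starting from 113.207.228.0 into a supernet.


Original prefix: /24
Number of subnets: 4 = 2^2
New prefix = 24 - 2 = 22
Supernet: 113.207.228.0/22


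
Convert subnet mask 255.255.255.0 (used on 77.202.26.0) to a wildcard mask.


Subnet mask: 255.255.255.0
Wildcard = 255.255.255.255 - subnet mask
255 - 255 = 0
255 - 255 = 0
255 - 255 = 0
255 - 0 = 255
Wildcard: 0.0.0.255


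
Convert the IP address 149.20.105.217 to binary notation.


149 = 10010101
20 = 00010100
105 = 01101001
217 = 11011001
Binary: 10010101.00010100.01101001.11011001


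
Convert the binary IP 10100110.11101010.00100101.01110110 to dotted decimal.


10100110 = 166
11101010 = 234
00100101 = 37
01110110 = 118
IP: 166.234.37.118


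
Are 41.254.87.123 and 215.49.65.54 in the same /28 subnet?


Mask: 255.255.255.240
41.254.87.123 AND mask = 41.254.87.112
215.49.65.54 AND mask = 215.49.65.48
No, different subnets (41.254.87.112 vs 215.49.65.48)


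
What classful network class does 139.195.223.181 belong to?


First octet: 139
Binary: 10001011
10xxxxxx -> Class B (128-191)
Class B, default mask 255.255.0.0 (/16)


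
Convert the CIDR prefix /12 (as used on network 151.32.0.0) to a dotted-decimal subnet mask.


/12 means 12 network bits, 20 host bits
Binary: 11111111111100000000000000000000
Mask: 255.240.0.0


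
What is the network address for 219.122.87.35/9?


IP:   11011011.01111010.01010111.00100011
Mask: 11111111.10000000.00000000.00000000
AND operation:
Net:  11011011.00000000.00000000.00000000
Network: 219.0.0.0/9


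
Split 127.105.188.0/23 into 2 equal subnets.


New prefix = 23 + 1 = 24
Each subnet has 256 addresses
  127.105.188.0/24
  127.105.189.0/24
Subnets: 127.105.188.0/24, 127.105.189.0/24


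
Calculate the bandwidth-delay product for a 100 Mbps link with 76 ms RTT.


BDP = bandwidth * RTT
= 100 Mbps * 76 ms
= 100 * 1e6 * 76 / 1000 bits
= 7600000 bits
= 950000 bytes
= 927.7344 KB
BDP = 7600000 bits (950000 bytes)


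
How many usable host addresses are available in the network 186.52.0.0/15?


Host bits = 32 - 15 = 17
Total addresses = 2^17 = 131072
Usable = total - 2 (network and broadcast)
Usable hosts: 131070


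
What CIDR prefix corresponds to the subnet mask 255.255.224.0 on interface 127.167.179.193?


Binary: 11111111.11111111.11100000.00000000
Count leading 1s
Prefix: /19


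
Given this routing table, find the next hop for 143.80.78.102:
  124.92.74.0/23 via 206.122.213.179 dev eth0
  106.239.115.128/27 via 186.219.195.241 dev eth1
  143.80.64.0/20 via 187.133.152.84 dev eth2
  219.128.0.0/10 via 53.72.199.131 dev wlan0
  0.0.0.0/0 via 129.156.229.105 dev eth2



Longest prefix match for 143.80.78.102:
  /23 124.92.74.0: no
  /27 106.239.115.128: no
  /20 143.80.64.0: MATCH
  /10 219.128.0.0: no
  /0 0.0.0.0: MATCH
Selected: next-hop 187.133.152.84 via eth2 (matched /20)


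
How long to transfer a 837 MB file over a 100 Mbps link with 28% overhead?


Effective throughput = 100 * (1 - 28/100) = 72 Mbps
File size in Mb = 837 * 8 = 6696 Mb
Time = 6696 / 72
Time = 93 seconds


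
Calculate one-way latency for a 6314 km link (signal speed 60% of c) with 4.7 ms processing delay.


Speed = 0.6 * 3e5 km/s = 180000 km/s
Propagation delay = 6314 / 180000 = 0.0351 s = 35.0778 ms
Processing delay = 4.7 ms
Total one-way latency = 39.7778 ms


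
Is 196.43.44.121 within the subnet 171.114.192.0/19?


Subnet network: 171.114.192.0
Test IP AND mask: 196.43.32.0
No, 196.43.44.121 is not in 171.114.192.0/19


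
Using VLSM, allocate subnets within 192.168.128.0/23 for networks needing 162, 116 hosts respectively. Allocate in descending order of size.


162 hosts -> /24 (254 usable): 192.168.128.0/24
116 hosts -> /25 (126 usable): 192.168.129.0/25
Allocation: 192.168.128.0/24 (162 hosts, 254 usable); 192.168.129.0/25 (116 hosts, 126 usable)


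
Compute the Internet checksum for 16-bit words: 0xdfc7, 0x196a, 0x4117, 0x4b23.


Sum all words (with carry folding):
+ 0xdfc7 = 0xdfc7
+ 0x196a = 0xf931
+ 0x4117 = 0x3a49
+ 0x4b23 = 0x856c
One's complement: ~0x856c
Checksum = 0x7a93


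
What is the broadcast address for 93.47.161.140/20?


Network: 93.47.160.0/20
Host bits = 12
Set all host bits to 1:
Broadcast: 93.47.175.255


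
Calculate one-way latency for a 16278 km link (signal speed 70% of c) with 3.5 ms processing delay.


Speed = 0.7 * 3e5 km/s = 210000 km/s
Propagation delay = 16278 / 210000 = 0.0775 s = 77.5143 ms
Processing delay = 3.5 ms
Total one-way latency = 81.0143 ms


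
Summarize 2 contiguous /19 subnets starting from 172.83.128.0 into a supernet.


Original prefix: /19
Number of subnets: 2 = 2^1
New prefix = 19 - 1 = 18
Supernet: 172.83.128.0/18


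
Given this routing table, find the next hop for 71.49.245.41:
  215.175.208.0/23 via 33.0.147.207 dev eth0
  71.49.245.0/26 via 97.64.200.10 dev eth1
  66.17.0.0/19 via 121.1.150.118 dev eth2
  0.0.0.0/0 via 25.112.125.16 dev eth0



Longest prefix match for 71.49.245.41:
  /23 215.175.208.0: no
  /26 71.49.245.0: MATCH
  /19 66.17.0.0: no
  /0 0.0.0.0: MATCH
Selected: next-hop 97.64.200.10 via eth1 (matched /26)


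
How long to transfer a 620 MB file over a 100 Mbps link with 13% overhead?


Effective throughput = 100 * (1 - 13/100) = 87 Mbps
File size in Mb = 620 * 8 = 4960 Mb
Time = 4960 / 87
Time = 57.0115 seconds


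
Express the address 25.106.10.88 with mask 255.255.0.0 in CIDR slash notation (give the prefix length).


Binary: 11111111.11111111.00000000.00000000
Count leading 1s
Prefix: /16


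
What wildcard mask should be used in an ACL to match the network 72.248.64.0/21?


Subnet mask: 255.255.248.0
Wildcard = 255.255.255.255 - subnet mask
255 - 255 = 0
255 - 255 = 0
255 - 248 = 7
255 - 0 = 255
Wildcard: 0.0.7.255


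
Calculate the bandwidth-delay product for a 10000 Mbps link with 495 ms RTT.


BDP = bandwidth * RTT
= 10000 Mbps * 495 ms
= 10000 * 1e6 * 495 / 1000 bits
= 4950000000 bits
= 618750000 bytes
= 604248.0469 KB
BDP = 4950000000 bits (618750000 bytes)


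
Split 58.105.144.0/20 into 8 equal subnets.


New prefix = 20 + 3 = 23
Each subnet has 512 addresses
  58.105.144.0/23
  58.105.146.0/23
  58.105.148.0/23
  58.105.150.0/23
  58.105.152.0/23
  58.105.154.0/23
  58.105.156.0/23
  58.105.158.0/23
Subnets: 58.105.144.0/23, 58.105.146.0/23, 58.105.148.0/23, 58.105.150.0/23, 58.105.152.0/23, 58.105.154.0/23, 58.105.156.0/23, 58.105.158.0/23


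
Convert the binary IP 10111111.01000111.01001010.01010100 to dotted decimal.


10111111 = 191
01000111 = 71
01001010 = 74
01010100 = 84
IP: 191.71.74.84


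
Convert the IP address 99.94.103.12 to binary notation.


99 = 01100011
94 = 01011110
103 = 01100111
12 = 00001100
Binary: 01100011.01011110.01100111.00001100


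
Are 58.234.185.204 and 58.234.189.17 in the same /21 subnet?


Mask: 255.255.248.0
58.234.185.204 AND mask = 58.234.184.0
58.234.189.17 AND mask = 58.234.184.0
Yes, same subnet (58.234.184.0)


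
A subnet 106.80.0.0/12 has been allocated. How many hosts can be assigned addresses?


Host bits = 32 - 12 = 20
Total addresses = 2^20 = 1048576
Usable = total - 2 (network and broadcast)
Usable hosts: 1048574


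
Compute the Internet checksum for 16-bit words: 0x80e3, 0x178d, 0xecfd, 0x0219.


Sum all words (with carry folding):
+ 0x80e3 = 0x80e3
+ 0x178d = 0x9870
+ 0xecfd = 0x856e
+ 0x0219 = 0x8787
One's complement: ~0x8787
Checksum = 0x7878


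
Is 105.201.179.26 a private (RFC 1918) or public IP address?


RFC 1918 private ranges:
  10.0.0.0/8 (10.0.0.0 - 10.255.255.255)
  172.16.0.0/12 (172.16.0.0 - 172.31.255.255)
  192.168.0.0/16 (192.168.0.0 - 192.168.255.255)
Public (not in any RFC 1918 range)


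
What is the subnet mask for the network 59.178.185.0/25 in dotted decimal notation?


/25 means 25 network bits, 7 host bits
Binary: 11111111111111111111111110000000
Mask: 255.255.255.128


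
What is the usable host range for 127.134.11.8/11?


Network: 127.128.0.0
Broadcast: 127.159.255.255
First usable = network + 1
Last usable = broadcast - 1
Range: 127.128.0.1 to 127.159.255.254


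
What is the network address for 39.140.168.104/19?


IP:   00100111.10001100.10101000.01101000
Mask: 11111111.11111111.11100000.00000000
AND operation:
Net:  00100111.10001100.10100000.00000000
Network: 39.140.160.0/19


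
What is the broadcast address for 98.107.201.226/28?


Network: 98.107.201.224/28
Host bits = 4
Set all host bits to 1:
Broadcast: 98.107.201.239


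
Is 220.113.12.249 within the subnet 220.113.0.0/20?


Subnet network: 220.113.0.0
Test IP AND mask: 220.113.0.0
Yes, 220.113.12.249 is in 220.113.0.0/20


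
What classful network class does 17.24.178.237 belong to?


First octet: 17
Binary: 00010001
0xxxxxxx -> Class A (1-126)
Class A, default mask 255.0.0.0 (/8)


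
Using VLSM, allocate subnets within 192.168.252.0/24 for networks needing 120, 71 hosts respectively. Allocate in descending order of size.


120 hosts -> /25 (126 usable): 192.168.252.0/25
71 hosts -> /25 (126 usable): 192.168.252.128/25
Allocation: 192.168.252.0/25 (120 hosts, 126 usable); 192.168.252.128/25 (71 hosts, 126 usable)


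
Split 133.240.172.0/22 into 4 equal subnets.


New prefix = 22 + 2 = 24
Each subnet has 256 addresses
  133.240.172.0/24
  133.240.173.0/24
  133.240.174.0/24
  133.240.175.0/24
Subnets: 133.240.172.0/24, 133.240.173.0/24, 133.240.174.0/24, 133.240.175.0/24


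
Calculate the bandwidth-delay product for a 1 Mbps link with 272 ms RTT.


BDP = bandwidth * RTT
= 1 Mbps * 272 ms
= 1 * 1e6 * 272 / 1000 bits
= 272000 bits
= 34000 bytes
= 33.2031 KB
BDP = 272000 bits (34000 bytes)


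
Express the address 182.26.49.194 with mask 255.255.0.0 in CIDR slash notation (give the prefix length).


Binary: 11111111.11111111.00000000.00000000
Count leading 1s
Prefix: /16


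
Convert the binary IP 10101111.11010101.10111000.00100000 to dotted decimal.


10101111 = 175
11010101 = 213
10111000 = 184
00100000 = 32
IP: 175.213.184.32


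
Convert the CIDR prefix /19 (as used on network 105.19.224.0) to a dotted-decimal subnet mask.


/19 means 19 network bits, 13 host bits
Binary: 11111111111111111110000000000000
Mask: 255.255.224.0


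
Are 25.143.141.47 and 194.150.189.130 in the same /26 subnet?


Mask: 255.255.255.192
25.143.141.47 AND mask = 25.143.141.0
194.150.189.130 AND mask = 194.150.189.128
No, different subnets (25.143.141.0 vs 194.150.189.128)


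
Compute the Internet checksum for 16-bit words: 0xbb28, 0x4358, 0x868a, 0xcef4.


Sum all words (with carry folding):
+ 0xbb28 = 0xbb28
+ 0x4358 = 0xfe80
+ 0x868a = 0x850b
+ 0xcef4 = 0x5400
One's complement: ~0x5400
Checksum = 0xabff


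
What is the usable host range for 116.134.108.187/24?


Network: 116.134.108.0
Broadcast: 116.134.108.255
First usable = network + 1
Last usable = broadcast - 1
Range: 116.134.108.1 to 116.134.108.254


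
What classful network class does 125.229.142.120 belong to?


First octet: 125
Binary: 01111101
0xxxxxxx -> Class A (1-126)
Class A, default mask 255.0.0.0 (/8)


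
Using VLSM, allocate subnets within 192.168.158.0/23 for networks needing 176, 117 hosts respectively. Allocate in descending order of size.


176 hosts -> /24 (254 usable): 192.168.158.0/24
117 hosts -> /25 (126 usable): 192.168.159.0/25
Allocation: 192.168.158.0/24 (176 hosts, 254 usable); 192.168.159.0/25 (117 hosts, 126 usable)


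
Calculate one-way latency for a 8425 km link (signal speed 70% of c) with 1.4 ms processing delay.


Speed = 0.7 * 3e5 km/s = 210000 km/s
Propagation delay = 8425 / 210000 = 0.0401 s = 40.119 ms
Processing delay = 1.4 ms
Total one-way latency = 41.519 ms


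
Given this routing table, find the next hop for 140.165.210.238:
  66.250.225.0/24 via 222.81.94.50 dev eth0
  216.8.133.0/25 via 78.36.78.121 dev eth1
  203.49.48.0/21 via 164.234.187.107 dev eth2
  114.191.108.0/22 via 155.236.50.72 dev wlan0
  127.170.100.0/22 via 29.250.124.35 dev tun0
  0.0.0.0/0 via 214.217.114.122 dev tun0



Longest prefix match for 140.165.210.238:
  /24 66.250.225.0: no
  /25 216.8.133.0: no
  /21 203.49.48.0: no
  /22 114.191.108.0: no
  /22 127.170.100.0: no
  /0 0.0.0.0: MATCH
Selected: next-hop 214.217.114.122 via tun0 (matched /0)


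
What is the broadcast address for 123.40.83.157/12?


Network: 123.32.0.0/12
Host bits = 20
Set all host bits to 1:
Broadcast: 123.47.255.255


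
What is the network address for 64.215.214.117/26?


IP:   01000000.11010111.11010110.01110101
Mask: 11111111.11111111.11111111.11000000
AND operation:
Net:  01000000.11010111.11010110.01000000
Network: 64.215.214.64/26


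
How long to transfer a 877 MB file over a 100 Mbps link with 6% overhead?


Effective throughput = 100 * (1 - 6/100) = 94 Mbps
File size in Mb = 877 * 8 = 7016 Mb
Time = 7016 / 94
Time = 74.6383 seconds


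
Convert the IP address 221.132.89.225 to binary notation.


221 = 11011101
132 = 10000100
89 = 01011001
225 = 11100001
Binary: 11011101.10000100.01011001.11100001


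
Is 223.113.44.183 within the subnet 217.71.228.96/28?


Subnet network: 217.71.228.96
Test IP AND mask: 223.113.44.176
No, 223.113.44.183 is not in 217.71.228.96/28


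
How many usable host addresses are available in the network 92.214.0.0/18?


Host bits = 32 - 18 = 14
Total addresses = 2^14 = 16384
Usable = total - 2 (network and broadcast)
Usable hosts: 16382


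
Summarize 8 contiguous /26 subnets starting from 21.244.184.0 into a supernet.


Original prefix: /26
Number of subnets: 8 = 2^3
New prefix = 26 - 3 = 23
Supernet: 21.244.184.0/23


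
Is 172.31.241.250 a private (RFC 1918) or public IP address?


RFC 1918 private ranges:
  10.0.0.0/8 (10.0.0.0 - 10.255.255.255)
  172.16.0.0/12 (172.16.0.0 - 172.31.255.255)
  192.168.0.0/16 (192.168.0.0 - 192.168.255.255)
Private (in 172.16.0.0/12)


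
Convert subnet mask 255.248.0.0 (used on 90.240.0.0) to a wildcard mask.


Subnet mask: 255.248.0.0
Wildcard = 255.255.255.255 - subnet mask
255 - 255 = 0
255 - 248 = 7
255 - 0 = 255
255 - 0 = 255
Wildcard: 0.7.255.255


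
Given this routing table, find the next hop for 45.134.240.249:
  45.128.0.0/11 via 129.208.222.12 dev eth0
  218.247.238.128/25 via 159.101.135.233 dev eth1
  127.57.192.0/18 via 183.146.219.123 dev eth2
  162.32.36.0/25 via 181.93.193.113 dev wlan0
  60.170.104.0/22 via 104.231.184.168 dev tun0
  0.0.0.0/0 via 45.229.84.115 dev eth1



Longest prefix match for 45.134.240.249:
  /11 45.128.0.0: MATCH
  /25 218.247.238.128: no
  /18 127.57.192.0: no
  /25 162.32.36.0: no
  /22 60.170.104.0: no
  /0 0.0.0.0: MATCH
Selected: next-hop 129.208.222.12 via eth0 (matched /11)


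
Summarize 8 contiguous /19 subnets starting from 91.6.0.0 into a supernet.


Original prefix: /19
Number of subnets: 8 = 2^3
New prefix = 19 - 3 = 16
Supernet: 91.6.0.0/16


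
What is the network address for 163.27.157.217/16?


IP:   10100011.00011011.10011101.11011001
Mask: 11111111.11111111.00000000.00000000
AND operation:
Net:  10100011.00011011.00000000.00000000
Network: 163.27.0.0/16
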